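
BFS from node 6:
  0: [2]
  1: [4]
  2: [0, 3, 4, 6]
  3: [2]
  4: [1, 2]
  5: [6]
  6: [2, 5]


Visit 6, enqueue [2, 5]
Visit 2, enqueue [0, 3, 4]
Visit 5, enqueue []
Visit 0, enqueue []
Visit 3, enqueue []
Visit 4, enqueue [1]
Visit 1, enqueue []

BFS order: [6, 2, 5, 0, 3, 4, 1]


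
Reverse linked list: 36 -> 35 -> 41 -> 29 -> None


Step 1: curr=36, set curr.next=prev(None) | reversed so far: 36
Step 2: curr=35, set curr.next=prev(36) | reversed so far: 35 -> 36
Step 3: curr=41, set curr.next=prev(35) | reversed so far: 41 -> 35 -> 36
Step 4: curr=29, set curr.next=prev(41) | reversed so far: 29 -> 41 -> 35 -> 36

29 -> 41 -> 35 -> 36 -> None


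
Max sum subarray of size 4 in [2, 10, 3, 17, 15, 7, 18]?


[0:4]: 32
[1:5]: 45
[2:6]: 42
[3:7]: 57

Max: 57 at [3:7]


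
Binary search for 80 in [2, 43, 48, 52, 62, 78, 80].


Step 1: lo=0, hi=6, mid=3, val=52
Step 2: lo=4, hi=6, mid=5, val=78
Step 3: lo=6, hi=6, mid=6, val=80

Found at index 6


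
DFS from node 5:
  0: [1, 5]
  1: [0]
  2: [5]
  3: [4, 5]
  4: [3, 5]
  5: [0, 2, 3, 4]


Visit 5, push [4, 3, 2, 0]
Visit 0, push [1]
Visit 1, push []
Visit 2, push []
Visit 3, push [4]
Visit 4, push []

DFS order: [5, 0, 1, 2, 3, 4]


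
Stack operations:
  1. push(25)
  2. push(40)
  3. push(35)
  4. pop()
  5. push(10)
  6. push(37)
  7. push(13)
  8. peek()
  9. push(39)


push(25) -> [25]
push(40) -> [25, 40]
push(35) -> [25, 40, 35]
pop()->35, [25, 40]
push(10) -> [25, 40, 10]
push(37) -> [25, 40, 10, 37]
push(13) -> [25, 40, 10, 37, 13]
peek()->13
push(39) -> [25, 40, 10, 37, 13, 39]

Final stack: [25, 40, 10, 37, 13, 39]


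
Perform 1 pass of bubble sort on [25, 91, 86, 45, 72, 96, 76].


Initial: [25, 91, 86, 45, 72, 96, 76]
Pass 1: [25, 86, 45, 72, 91, 76, 96] (4 swaps)

After 1 pass: [25, 86, 45, 72, 91, 76, 96]


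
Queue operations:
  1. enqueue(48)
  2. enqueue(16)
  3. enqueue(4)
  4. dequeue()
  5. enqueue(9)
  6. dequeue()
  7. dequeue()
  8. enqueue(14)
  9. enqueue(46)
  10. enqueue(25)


enqueue(48) -> [48]
enqueue(16) -> [48, 16]
enqueue(4) -> [48, 16, 4]
dequeue()->48, [16, 4]
enqueue(9) -> [16, 4, 9]
dequeue()->16, [4, 9]
dequeue()->4, [9]
enqueue(14) -> [9, 14]
enqueue(46) -> [9, 14, 46]
enqueue(25) -> [9, 14, 46, 25]

Final queue: [9, 14, 46, 25]


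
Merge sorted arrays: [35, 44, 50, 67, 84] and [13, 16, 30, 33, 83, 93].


Take 13 from B
Take 16 from B
Take 30 from B
Take 33 from B
Take 35 from A
Take 44 from A
Take 50 from A
Take 67 from A
Take 83 from B
Take 84 from A

Merged: [13, 16, 30, 33, 35, 44, 50, 67, 83, 84, 93]


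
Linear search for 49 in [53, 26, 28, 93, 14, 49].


i=0: 53!=49
i=1: 26!=49
i=2: 28!=49
i=3: 93!=49
i=4: 14!=49
i=5: 49==49 found!

Found at 5, 6 comps


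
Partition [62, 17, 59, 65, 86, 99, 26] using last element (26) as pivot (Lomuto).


Pivot: 26
  17 <= 26: swap -> [17, 62, 59, 65, 86, 99, 26]
Place pivot at 1: [17, 26, 59, 65, 86, 99, 62]

Partitioned: [17, 26, 59, 65, 86, 99, 62]


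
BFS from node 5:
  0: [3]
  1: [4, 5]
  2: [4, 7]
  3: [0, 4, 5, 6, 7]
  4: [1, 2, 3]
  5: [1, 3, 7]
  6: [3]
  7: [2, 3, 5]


Visit 5, enqueue [1, 3, 7]
Visit 1, enqueue [4]
Visit 3, enqueue [0, 6]
Visit 7, enqueue [2]
Visit 4, enqueue []
Visit 0, enqueue []
Visit 6, enqueue []
Visit 2, enqueue []

BFS order: [5, 1, 3, 7, 4, 0, 6, 2]


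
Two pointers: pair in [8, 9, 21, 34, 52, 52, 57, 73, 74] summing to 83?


lo=0(8)+hi=8(74)=82
lo=1(9)+hi=8(74)=83

Yes: 9+74=83


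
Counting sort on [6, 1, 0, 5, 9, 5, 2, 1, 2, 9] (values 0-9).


Input: [6, 1, 0, 5, 9, 5, 2, 1, 2, 9]
Counts: [1, 2, 2, 0, 0, 2, 1, 0, 0, 2]

Sorted: [0, 1, 1, 2, 2, 5, 5, 6, 9, 9]


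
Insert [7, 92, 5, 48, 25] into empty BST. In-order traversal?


Insert 7: root
Insert 92: R from 7
Insert 5: L from 7
Insert 48: R from 7 -> L from 92
Insert 25: R from 7 -> L from 92 -> L from 48

In-order: [5, 7, 25, 48, 92]


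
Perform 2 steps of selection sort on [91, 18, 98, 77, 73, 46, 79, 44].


Initial: [91, 18, 98, 77, 73, 46, 79, 44]
Step 1: min=18 at 1
  Swap: [18, 91, 98, 77, 73, 46, 79, 44]
Step 2: min=44 at 7
  Swap: [18, 44, 98, 77, 73, 46, 79, 91]

After 2 steps: [18, 44, 98, 77, 73, 46, 79, 91]


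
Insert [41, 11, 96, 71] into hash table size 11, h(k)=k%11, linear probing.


Insert 41: h=8 -> slot 8
Insert 11: h=0 -> slot 0
Insert 96: h=8, 1 probes -> slot 9
Insert 71: h=5 -> slot 5

Table: [11, None, None, None, None, 71, None, None, 41, 96, None]


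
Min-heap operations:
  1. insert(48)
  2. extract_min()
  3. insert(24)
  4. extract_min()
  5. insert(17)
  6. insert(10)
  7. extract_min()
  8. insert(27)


insert(48) -> [48]
extract_min()->48, []
insert(24) -> [24]
extract_min()->24, []
insert(17) -> [17]
insert(10) -> [10, 17]
extract_min()->10, [17]
insert(27) -> [17, 27]

Final heap: [17, 27]


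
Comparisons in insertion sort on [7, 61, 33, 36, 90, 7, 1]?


Algorithm: insertion sort
Input: [7, 61, 33, 36, 90, 7, 1]
Sorted: [1, 7, 7, 33, 36, 61, 90]

17


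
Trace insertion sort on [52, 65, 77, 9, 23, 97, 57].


Initial: [52, 65, 77, 9, 23, 97, 57]
Insert 65: [52, 65, 77, 9, 23, 97, 57]
Insert 77: [52, 65, 77, 9, 23, 97, 57]
Insert 9: [9, 52, 65, 77, 23, 97, 57]
Insert 23: [9, 23, 52, 65, 77, 97, 57]
Insert 97: [9, 23, 52, 65, 77, 97, 57]
Insert 57: [9, 23, 52, 57, 65, 77, 97]

Sorted: [9, 23, 52, 57, 65, 77, 97]


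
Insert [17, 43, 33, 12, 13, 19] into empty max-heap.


Insert 17: [17]
Insert 43: [43, 17]
Insert 33: [43, 17, 33]
Insert 12: [43, 17, 33, 12]
Insert 13: [43, 17, 33, 12, 13]
Insert 19: [43, 17, 33, 12, 13, 19]

Final heap: [43, 17, 33, 12, 13, 19]


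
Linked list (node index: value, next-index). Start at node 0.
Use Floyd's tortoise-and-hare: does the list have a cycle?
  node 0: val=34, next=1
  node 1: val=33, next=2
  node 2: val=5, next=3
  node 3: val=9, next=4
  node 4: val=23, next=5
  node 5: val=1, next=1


Floyd's tortoise (slow, +1) and hare (fast, +2):
  init: slow=0, fast=0
  step 1: slow=1, fast=2
  step 2: slow=2, fast=4
  step 3: slow=3, fast=1
  step 4: slow=4, fast=3
  step 5: slow=5, fast=5
  slow == fast at node 5: cycle detected

Cycle: yes


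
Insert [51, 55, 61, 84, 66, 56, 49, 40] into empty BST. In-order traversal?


Insert 51: root
Insert 55: R from 51
Insert 61: R from 51 -> R from 55
Insert 84: R from 51 -> R from 55 -> R from 61
Insert 66: R from 51 -> R from 55 -> R from 61 -> L from 84
Insert 56: R from 51 -> R from 55 -> L from 61
Insert 49: L from 51
Insert 40: L from 51 -> L from 49

In-order: [40, 49, 51, 55, 56, 61, 66, 84]


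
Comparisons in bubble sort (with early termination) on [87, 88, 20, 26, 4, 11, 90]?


Algorithm: bubble sort (with early termination)
Input: [87, 88, 20, 26, 4, 11, 90]
Sorted: [4, 11, 20, 26, 87, 88, 90]

20


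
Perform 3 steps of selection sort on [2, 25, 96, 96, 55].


Initial: [2, 25, 96, 96, 55]
Step 1: min=2 at 0
  Swap: [2, 25, 96, 96, 55]
Step 2: min=25 at 1
  Swap: [2, 25, 96, 96, 55]
Step 3: min=55 at 4
  Swap: [2, 25, 55, 96, 96]

After 3 steps: [2, 25, 55, 96, 96]


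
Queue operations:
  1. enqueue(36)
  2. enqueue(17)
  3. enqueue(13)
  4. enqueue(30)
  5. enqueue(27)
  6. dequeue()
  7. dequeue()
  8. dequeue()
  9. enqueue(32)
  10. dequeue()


enqueue(36) -> [36]
enqueue(17) -> [36, 17]
enqueue(13) -> [36, 17, 13]
enqueue(30) -> [36, 17, 13, 30]
enqueue(27) -> [36, 17, 13, 30, 27]
dequeue()->36, [17, 13, 30, 27]
dequeue()->17, [13, 30, 27]
dequeue()->13, [30, 27]
enqueue(32) -> [30, 27, 32]
dequeue()->30, [27, 32]

Final queue: [27, 32]


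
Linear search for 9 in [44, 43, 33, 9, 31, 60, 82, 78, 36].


i=0: 44!=9
i=1: 43!=9
i=2: 33!=9
i=3: 9==9 found!

Found at 3, 4 comps


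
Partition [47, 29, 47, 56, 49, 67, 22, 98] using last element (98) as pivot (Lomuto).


Pivot: 98
  47 <= 98: advance i (no swap)
  29 <= 98: advance i (no swap)
  47 <= 98: advance i (no swap)
  56 <= 98: advance i (no swap)
  49 <= 98: advance i (no swap)
  67 <= 98: advance i (no swap)
  22 <= 98: advance i (no swap)
Place pivot at 7: [47, 29, 47, 56, 49, 67, 22, 98]

Partitioned: [47, 29, 47, 56, 49, 67, 22, 98]


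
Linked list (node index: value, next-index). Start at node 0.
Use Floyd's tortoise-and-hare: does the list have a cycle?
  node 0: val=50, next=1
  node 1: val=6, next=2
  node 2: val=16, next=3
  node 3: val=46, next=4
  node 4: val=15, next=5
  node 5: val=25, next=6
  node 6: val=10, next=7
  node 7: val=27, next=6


Floyd's tortoise (slow, +1) and hare (fast, +2):
  init: slow=0, fast=0
  step 1: slow=1, fast=2
  step 2: slow=2, fast=4
  step 3: slow=3, fast=6
  step 4: slow=4, fast=6
  step 5: slow=5, fast=6
  step 6: slow=6, fast=6
  slow == fast at node 6: cycle detected

Cycle: yes


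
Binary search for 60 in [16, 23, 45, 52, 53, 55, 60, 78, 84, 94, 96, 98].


Step 1: lo=0, hi=11, mid=5, val=55
Step 2: lo=6, hi=11, mid=8, val=84
Step 3: lo=6, hi=7, mid=6, val=60

Found at index 6


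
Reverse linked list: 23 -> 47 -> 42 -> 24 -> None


Step 1: curr=23, set curr.next=prev(None) | reversed so far: 23
Step 2: curr=47, set curr.next=prev(23) | reversed so far: 47 -> 23
Step 3: curr=42, set curr.next=prev(47) | reversed so far: 42 -> 47 -> 23
Step 4: curr=24, set curr.next=prev(42) | reversed so far: 24 -> 42 -> 47 -> 23

24 -> 42 -> 47 -> 23 -> None


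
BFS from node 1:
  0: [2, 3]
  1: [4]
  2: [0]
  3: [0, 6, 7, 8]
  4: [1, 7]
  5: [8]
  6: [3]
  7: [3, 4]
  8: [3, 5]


Visit 1, enqueue [4]
Visit 4, enqueue [7]
Visit 7, enqueue [3]
Visit 3, enqueue [0, 6, 8]
Visit 0, enqueue [2]
Visit 6, enqueue []
Visit 8, enqueue [5]
Visit 2, enqueue []
Visit 5, enqueue []

BFS order: [1, 4, 7, 3, 0, 6, 8, 2, 5]


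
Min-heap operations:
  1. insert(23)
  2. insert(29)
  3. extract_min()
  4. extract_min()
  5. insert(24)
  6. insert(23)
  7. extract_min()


insert(23) -> [23]
insert(29) -> [23, 29]
extract_min()->23, [29]
extract_min()->29, []
insert(24) -> [24]
insert(23) -> [23, 24]
extract_min()->23, [24]

Final heap: [24]


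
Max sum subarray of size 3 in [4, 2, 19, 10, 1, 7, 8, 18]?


[0:3]: 25
[1:4]: 31
[2:5]: 30
[3:6]: 18
[4:7]: 16
[5:8]: 33

Max: 33 at [5:8]


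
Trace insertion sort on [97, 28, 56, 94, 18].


Initial: [97, 28, 56, 94, 18]
Insert 28: [28, 97, 56, 94, 18]
Insert 56: [28, 56, 97, 94, 18]
Insert 94: [28, 56, 94, 97, 18]
Insert 18: [18, 28, 56, 94, 97]

Sorted: [18, 28, 56, 94, 97]


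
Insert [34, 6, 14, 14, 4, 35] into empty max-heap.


Insert 34: [34]
Insert 6: [34, 6]
Insert 14: [34, 6, 14]
Insert 14: [34, 14, 14, 6]
Insert 4: [34, 14, 14, 6, 4]
Insert 35: [35, 14, 34, 6, 4, 14]

Final heap: [35, 14, 34, 6, 4, 14]


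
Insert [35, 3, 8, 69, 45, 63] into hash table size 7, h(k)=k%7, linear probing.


Insert 35: h=0 -> slot 0
Insert 3: h=3 -> slot 3
Insert 8: h=1 -> slot 1
Insert 69: h=6 -> slot 6
Insert 45: h=3, 1 probes -> slot 4
Insert 63: h=0, 2 probes -> slot 2

Table: [35, 8, 63, 3, 45, None, 69]


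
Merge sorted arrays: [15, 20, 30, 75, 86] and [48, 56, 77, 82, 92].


Take 15 from A
Take 20 from A
Take 30 from A
Take 48 from B
Take 56 from B
Take 75 from A
Take 77 from B
Take 82 from B
Take 86 from A

Merged: [15, 20, 30, 48, 56, 75, 77, 82, 86, 92]


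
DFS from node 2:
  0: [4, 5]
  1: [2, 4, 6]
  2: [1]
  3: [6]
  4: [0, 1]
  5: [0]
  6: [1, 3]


Visit 2, push [1]
Visit 1, push [6, 4]
Visit 4, push [0]
Visit 0, push [5]
Visit 5, push []
Visit 6, push [3]
Visit 3, push []

DFS order: [2, 1, 4, 0, 5, 6, 3]


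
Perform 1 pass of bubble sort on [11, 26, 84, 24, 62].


Initial: [11, 26, 84, 24, 62]
Pass 1: [11, 26, 24, 62, 84] (2 swaps)

After 1 pass: [11, 26, 24, 62, 84]


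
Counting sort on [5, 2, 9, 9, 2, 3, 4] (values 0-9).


Input: [5, 2, 9, 9, 2, 3, 4]
Counts: [0, 0, 2, 1, 1, 1, 0, 0, 0, 2]

Sorted: [2, 2, 3, 4, 5, 9, 9]


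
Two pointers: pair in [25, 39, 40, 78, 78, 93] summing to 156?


lo=0(25)+hi=5(93)=118
lo=1(39)+hi=5(93)=132
lo=2(40)+hi=5(93)=133
lo=3(78)+hi=5(93)=171
lo=3(78)+hi=4(78)=156

Yes: 78+78=156


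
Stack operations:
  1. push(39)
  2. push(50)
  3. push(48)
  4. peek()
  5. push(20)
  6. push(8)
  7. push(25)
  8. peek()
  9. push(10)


push(39) -> [39]
push(50) -> [39, 50]
push(48) -> [39, 50, 48]
peek()->48
push(20) -> [39, 50, 48, 20]
push(8) -> [39, 50, 48, 20, 8]
push(25) -> [39, 50, 48, 20, 8, 25]
peek()->25
push(10) -> [39, 50, 48, 20, 8, 25, 10]

Final stack: [39, 50, 48, 20, 8, 25, 10]


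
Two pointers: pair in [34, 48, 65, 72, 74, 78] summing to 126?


lo=0(34)+hi=5(78)=112
lo=1(48)+hi=5(78)=126

Yes: 48+78=126


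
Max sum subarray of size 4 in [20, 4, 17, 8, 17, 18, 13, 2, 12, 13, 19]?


[0:4]: 49
[1:5]: 46
[2:6]: 60
[3:7]: 56
[4:8]: 50
[5:9]: 45
[6:10]: 40
[7:11]: 46

Max: 60 at [2:6]


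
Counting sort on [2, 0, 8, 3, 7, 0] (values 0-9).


Input: [2, 0, 8, 3, 7, 0]
Counts: [2, 0, 1, 1, 0, 0, 0, 1, 1, 0]

Sorted: [0, 0, 2, 3, 7, 8]


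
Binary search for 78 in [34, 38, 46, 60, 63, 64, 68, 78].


Step 1: lo=0, hi=7, mid=3, val=60
Step 2: lo=4, hi=7, mid=5, val=64
Step 3: lo=6, hi=7, mid=6, val=68
Step 4: lo=7, hi=7, mid=7, val=78

Found at index 7


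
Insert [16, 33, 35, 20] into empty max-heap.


Insert 16: [16]
Insert 33: [33, 16]
Insert 35: [35, 16, 33]
Insert 20: [35, 20, 33, 16]

Final heap: [35, 20, 33, 16]


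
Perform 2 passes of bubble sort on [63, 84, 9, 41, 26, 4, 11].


Initial: [63, 84, 9, 41, 26, 4, 11]
Pass 1: [63, 9, 41, 26, 4, 11, 84] (5 swaps)
Pass 2: [9, 41, 26, 4, 11, 63, 84] (5 swaps)

After 2 passes: [9, 41, 26, 4, 11, 63, 84]


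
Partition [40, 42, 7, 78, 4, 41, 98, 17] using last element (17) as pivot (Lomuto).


Pivot: 17
  7 <= 17: swap -> [7, 42, 40, 78, 4, 41, 98, 17]
  4 <= 17: swap -> [7, 4, 40, 78, 42, 41, 98, 17]
Place pivot at 2: [7, 4, 17, 78, 42, 41, 98, 40]

Partitioned: [7, 4, 17, 78, 42, 41, 98, 40]


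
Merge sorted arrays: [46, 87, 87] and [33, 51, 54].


Take 33 from B
Take 46 from A
Take 51 from B
Take 54 from B

Merged: [33, 46, 51, 54, 87, 87]


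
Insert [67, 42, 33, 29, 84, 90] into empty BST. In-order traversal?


Insert 67: root
Insert 42: L from 67
Insert 33: L from 67 -> L from 42
Insert 29: L from 67 -> L from 42 -> L from 33
Insert 84: R from 67
Insert 90: R from 67 -> R from 84

In-order: [29, 33, 42, 67, 84, 90]


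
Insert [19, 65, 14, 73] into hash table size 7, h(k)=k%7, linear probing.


Insert 19: h=5 -> slot 5
Insert 65: h=2 -> slot 2
Insert 14: h=0 -> slot 0
Insert 73: h=3 -> slot 3

Table: [14, None, 65, 73, None, 19, None]


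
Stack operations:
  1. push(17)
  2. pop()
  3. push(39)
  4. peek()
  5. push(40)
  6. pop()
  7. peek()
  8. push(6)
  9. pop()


push(17) -> [17]
pop()->17, []
push(39) -> [39]
peek()->39
push(40) -> [39, 40]
pop()->40, [39]
peek()->39
push(6) -> [39, 6]
pop()->6, [39]

Final stack: [39]


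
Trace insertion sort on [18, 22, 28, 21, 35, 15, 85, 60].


Initial: [18, 22, 28, 21, 35, 15, 85, 60]
Insert 22: [18, 22, 28, 21, 35, 15, 85, 60]
Insert 28: [18, 22, 28, 21, 35, 15, 85, 60]
Insert 21: [18, 21, 22, 28, 35, 15, 85, 60]
Insert 35: [18, 21, 22, 28, 35, 15, 85, 60]
Insert 15: [15, 18, 21, 22, 28, 35, 85, 60]
Insert 85: [15, 18, 21, 22, 28, 35, 85, 60]
Insert 60: [15, 18, 21, 22, 28, 35, 60, 85]

Sorted: [15, 18, 21, 22, 28, 35, 60, 85]


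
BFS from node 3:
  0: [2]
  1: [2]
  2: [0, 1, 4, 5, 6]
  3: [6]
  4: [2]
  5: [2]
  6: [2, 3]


Visit 3, enqueue [6]
Visit 6, enqueue [2]
Visit 2, enqueue [0, 1, 4, 5]
Visit 0, enqueue []
Visit 1, enqueue []
Visit 4, enqueue []
Visit 5, enqueue []

BFS order: [3, 6, 2, 0, 1, 4, 5]


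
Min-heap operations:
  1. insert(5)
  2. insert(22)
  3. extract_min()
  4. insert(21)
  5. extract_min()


insert(5) -> [5]
insert(22) -> [5, 22]
extract_min()->5, [22]
insert(21) -> [21, 22]
extract_min()->21, [22]

Final heap: [22]


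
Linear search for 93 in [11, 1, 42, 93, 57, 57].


i=0: 11!=93
i=1: 1!=93
i=2: 42!=93
i=3: 93==93 found!

Found at 3, 4 comps


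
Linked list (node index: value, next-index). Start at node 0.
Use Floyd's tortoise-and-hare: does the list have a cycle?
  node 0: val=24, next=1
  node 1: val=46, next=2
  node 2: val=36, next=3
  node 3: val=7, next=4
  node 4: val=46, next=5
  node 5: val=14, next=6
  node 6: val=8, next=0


Floyd's tortoise (slow, +1) and hare (fast, +2):
  init: slow=0, fast=0
  step 1: slow=1, fast=2
  step 2: slow=2, fast=4
  step 3: slow=3, fast=6
  step 4: slow=4, fast=1
  step 5: slow=5, fast=3
  step 6: slow=6, fast=5
  step 7: slow=0, fast=0
  slow == fast at node 0: cycle detected

Cycle: yes


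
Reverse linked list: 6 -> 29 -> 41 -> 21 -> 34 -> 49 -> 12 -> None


Step 1: curr=6, set curr.next=prev(None) | reversed so far: 6
Step 2: curr=29, set curr.next=prev(6) | reversed so far: 29 -> 6
Step 3: curr=41, set curr.next=prev(29) | reversed so far: 41 -> 29 -> 6
Step 4: curr=21, set curr.next=prev(41) | reversed so far: 21 -> 41 -> 29 -> 6
Step 5: curr=34, set curr.next=prev(21) | reversed so far: 34 -> 21 -> 41 -> 29 -> 6
Step 6: curr=49, set curr.next=prev(34) | reversed so far: 49 -> 34 -> 21 -> 41 -> 29 -> 6
Step 7: curr=12, set curr.next=prev(49) | reversed so far: 12 -> 49 -> 34 -> 21 -> 41 -> 29 -> 6

12 -> 49 -> 34 -> 21 -> 41 -> 29 -> 6 -> None


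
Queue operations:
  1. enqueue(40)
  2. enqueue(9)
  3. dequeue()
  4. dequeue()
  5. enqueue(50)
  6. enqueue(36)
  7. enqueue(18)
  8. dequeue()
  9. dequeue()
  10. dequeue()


enqueue(40) -> [40]
enqueue(9) -> [40, 9]
dequeue()->40, [9]
dequeue()->9, []
enqueue(50) -> [50]
enqueue(36) -> [50, 36]
enqueue(18) -> [50, 36, 18]
dequeue()->50, [36, 18]
dequeue()->36, [18]
dequeue()->18, []

Final queue: []


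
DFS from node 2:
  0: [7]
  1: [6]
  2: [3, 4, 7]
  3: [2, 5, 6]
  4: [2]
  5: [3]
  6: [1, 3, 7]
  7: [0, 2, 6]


Visit 2, push [7, 4, 3]
Visit 3, push [6, 5]
Visit 5, push []
Visit 6, push [7, 1]
Visit 1, push []
Visit 7, push [0]
Visit 0, push []
Visit 4, push []

DFS order: [2, 3, 5, 6, 1, 7, 0, 4]


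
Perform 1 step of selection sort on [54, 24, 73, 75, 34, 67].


Initial: [54, 24, 73, 75, 34, 67]
Step 1: min=24 at 1
  Swap: [24, 54, 73, 75, 34, 67]

After 1 step: [24, 54, 73, 75, 34, 67]


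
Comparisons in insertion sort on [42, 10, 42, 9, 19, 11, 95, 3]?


Algorithm: insertion sort
Input: [42, 10, 42, 9, 19, 11, 95, 3]
Sorted: [3, 9, 10, 11, 19, 42, 42, 95]

20


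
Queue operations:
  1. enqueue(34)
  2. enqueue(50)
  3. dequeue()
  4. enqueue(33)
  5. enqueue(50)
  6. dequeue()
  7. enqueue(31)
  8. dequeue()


enqueue(34) -> [34]
enqueue(50) -> [34, 50]
dequeue()->34, [50]
enqueue(33) -> [50, 33]
enqueue(50) -> [50, 33, 50]
dequeue()->50, [33, 50]
enqueue(31) -> [33, 50, 31]
dequeue()->33, [50, 31]

Final queue: [50, 31]


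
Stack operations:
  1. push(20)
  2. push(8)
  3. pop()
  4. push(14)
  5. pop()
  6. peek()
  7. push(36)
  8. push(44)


push(20) -> [20]
push(8) -> [20, 8]
pop()->8, [20]
push(14) -> [20, 14]
pop()->14, [20]
peek()->20
push(36) -> [20, 36]
push(44) -> [20, 36, 44]

Final stack: [20, 36, 44]


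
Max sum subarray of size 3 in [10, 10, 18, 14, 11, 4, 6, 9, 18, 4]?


[0:3]: 38
[1:4]: 42
[2:5]: 43
[3:6]: 29
[4:7]: 21
[5:8]: 19
[6:9]: 33
[7:10]: 31

Max: 43 at [2:5]


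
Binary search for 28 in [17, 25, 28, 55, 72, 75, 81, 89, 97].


Step 1: lo=0, hi=8, mid=4, val=72
Step 2: lo=0, hi=3, mid=1, val=25
Step 3: lo=2, hi=3, mid=2, val=28

Found at index 2


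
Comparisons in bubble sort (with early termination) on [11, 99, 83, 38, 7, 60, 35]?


Algorithm: bubble sort (with early termination)
Input: [11, 99, 83, 38, 7, 60, 35]
Sorted: [7, 11, 35, 38, 60, 83, 99]

20


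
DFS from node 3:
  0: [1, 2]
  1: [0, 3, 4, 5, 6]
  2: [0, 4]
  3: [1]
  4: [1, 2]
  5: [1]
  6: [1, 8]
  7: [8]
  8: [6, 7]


Visit 3, push [1]
Visit 1, push [6, 5, 4, 0]
Visit 0, push [2]
Visit 2, push [4]
Visit 4, push []
Visit 5, push []
Visit 6, push [8]
Visit 8, push [7]
Visit 7, push []

DFS order: [3, 1, 0, 2, 4, 5, 6, 8, 7]


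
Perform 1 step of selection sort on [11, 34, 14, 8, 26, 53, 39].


Initial: [11, 34, 14, 8, 26, 53, 39]
Step 1: min=8 at 3
  Swap: [8, 34, 14, 11, 26, 53, 39]

After 1 step: [8, 34, 14, 11, 26, 53, 39]


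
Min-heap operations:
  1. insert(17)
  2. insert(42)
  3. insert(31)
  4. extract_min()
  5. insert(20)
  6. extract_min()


insert(17) -> [17]
insert(42) -> [17, 42]
insert(31) -> [17, 42, 31]
extract_min()->17, [31, 42]
insert(20) -> [20, 42, 31]
extract_min()->20, [31, 42]

Final heap: [31, 42]


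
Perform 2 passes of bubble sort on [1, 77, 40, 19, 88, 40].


Initial: [1, 77, 40, 19, 88, 40]
Pass 1: [1, 40, 19, 77, 40, 88] (3 swaps)
Pass 2: [1, 19, 40, 40, 77, 88] (2 swaps)

After 2 passes: [1, 19, 40, 40, 77, 88]


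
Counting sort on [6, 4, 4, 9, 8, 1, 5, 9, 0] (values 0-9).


Input: [6, 4, 4, 9, 8, 1, 5, 9, 0]
Counts: [1, 1, 0, 0, 2, 1, 1, 0, 1, 2]

Sorted: [0, 1, 4, 4, 5, 6, 8, 9, 9]


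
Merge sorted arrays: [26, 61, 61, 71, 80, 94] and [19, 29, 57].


Take 19 from B
Take 26 from A
Take 29 from B
Take 57 from B

Merged: [19, 26, 29, 57, 61, 61, 71, 80, 94]


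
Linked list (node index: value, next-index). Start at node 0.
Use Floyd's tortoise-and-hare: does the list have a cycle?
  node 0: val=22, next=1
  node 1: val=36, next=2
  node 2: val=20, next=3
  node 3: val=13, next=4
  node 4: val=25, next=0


Floyd's tortoise (slow, +1) and hare (fast, +2):
  init: slow=0, fast=0
  step 1: slow=1, fast=2
  step 2: slow=2, fast=4
  step 3: slow=3, fast=1
  step 4: slow=4, fast=3
  step 5: slow=0, fast=0
  slow == fast at node 0: cycle detected

Cycle: yes


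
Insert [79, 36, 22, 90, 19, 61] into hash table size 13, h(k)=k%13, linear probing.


Insert 79: h=1 -> slot 1
Insert 36: h=10 -> slot 10
Insert 22: h=9 -> slot 9
Insert 90: h=12 -> slot 12
Insert 19: h=6 -> slot 6
Insert 61: h=9, 2 probes -> slot 11

Table: [None, 79, None, None, None, None, 19, None, None, 22, 36, 61, 90]


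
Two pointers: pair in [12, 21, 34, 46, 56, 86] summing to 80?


lo=0(12)+hi=5(86)=98
lo=0(12)+hi=4(56)=68
lo=1(21)+hi=4(56)=77
lo=2(34)+hi=4(56)=90
lo=2(34)+hi=3(46)=80

Yes: 34+46=80


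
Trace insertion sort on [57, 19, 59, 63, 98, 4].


Initial: [57, 19, 59, 63, 98, 4]
Insert 19: [19, 57, 59, 63, 98, 4]
Insert 59: [19, 57, 59, 63, 98, 4]
Insert 63: [19, 57, 59, 63, 98, 4]
Insert 98: [19, 57, 59, 63, 98, 4]
Insert 4: [4, 19, 57, 59, 63, 98]

Sorted: [4, 19, 57, 59, 63, 98]


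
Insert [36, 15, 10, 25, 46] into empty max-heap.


Insert 36: [36]
Insert 15: [36, 15]
Insert 10: [36, 15, 10]
Insert 25: [36, 25, 10, 15]
Insert 46: [46, 36, 10, 15, 25]

Final heap: [46, 36, 10, 15, 25]


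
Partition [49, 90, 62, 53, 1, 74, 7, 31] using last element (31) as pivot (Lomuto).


Pivot: 31
  1 <= 31: swap -> [1, 90, 62, 53, 49, 74, 7, 31]
  7 <= 31: swap -> [1, 7, 62, 53, 49, 74, 90, 31]
Place pivot at 2: [1, 7, 31, 53, 49, 74, 90, 62]

Partitioned: [1, 7, 31, 53, 49, 74, 90, 62]


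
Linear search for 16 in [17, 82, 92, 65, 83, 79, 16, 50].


i=0: 17!=16
i=1: 82!=16
i=2: 92!=16
i=3: 65!=16
i=4: 83!=16
i=5: 79!=16
i=6: 16==16 found!

Found at 6, 7 comps


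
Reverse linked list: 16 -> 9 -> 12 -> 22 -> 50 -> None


Step 1: curr=16, set curr.next=prev(None) | reversed so far: 16
Step 2: curr=9, set curr.next=prev(16) | reversed so far: 9 -> 16
Step 3: curr=12, set curr.next=prev(9) | reversed so far: 12 -> 9 -> 16
Step 4: curr=22, set curr.next=prev(12) | reversed so far: 22 -> 12 -> 9 -> 16
Step 5: curr=50, set curr.next=prev(22) | reversed so far: 50 -> 22 -> 12 -> 9 -> 16

50 -> 22 -> 12 -> 9 -> 16 -> None


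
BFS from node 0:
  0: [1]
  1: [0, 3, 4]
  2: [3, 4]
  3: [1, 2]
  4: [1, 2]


Visit 0, enqueue [1]
Visit 1, enqueue [3, 4]
Visit 3, enqueue [2]
Visit 4, enqueue []
Visit 2, enqueue []

BFS order: [0, 1, 3, 4, 2]


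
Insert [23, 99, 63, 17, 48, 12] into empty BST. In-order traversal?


Insert 23: root
Insert 99: R from 23
Insert 63: R from 23 -> L from 99
Insert 17: L from 23
Insert 48: R from 23 -> L from 99 -> L from 63
Insert 12: L from 23 -> L from 17

In-order: [12, 17, 23, 48, 63, 99]


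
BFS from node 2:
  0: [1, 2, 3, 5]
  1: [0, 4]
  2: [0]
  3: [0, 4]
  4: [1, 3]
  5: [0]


Visit 2, enqueue [0]
Visit 0, enqueue [1, 3, 5]
Visit 1, enqueue [4]
Visit 3, enqueue []
Visit 5, enqueue []
Visit 4, enqueue []

BFS order: [2, 0, 1, 3, 5, 4]


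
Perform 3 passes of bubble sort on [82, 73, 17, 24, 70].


Initial: [82, 73, 17, 24, 70]
Pass 1: [73, 17, 24, 70, 82] (4 swaps)
Pass 2: [17, 24, 70, 73, 82] (3 swaps)
Pass 3: [17, 24, 70, 73, 82] (0 swaps)

After 3 passes: [17, 24, 70, 73, 82]


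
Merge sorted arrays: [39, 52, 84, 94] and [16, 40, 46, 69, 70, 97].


Take 16 from B
Take 39 from A
Take 40 from B
Take 46 from B
Take 52 from A
Take 69 from B
Take 70 from B
Take 84 from A
Take 94 from A

Merged: [16, 39, 40, 46, 52, 69, 70, 84, 94, 97]


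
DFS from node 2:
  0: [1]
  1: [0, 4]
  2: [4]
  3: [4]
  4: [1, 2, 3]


Visit 2, push [4]
Visit 4, push [3, 1]
Visit 1, push [0]
Visit 0, push []
Visit 3, push []

DFS order: [2, 4, 1, 0, 3]


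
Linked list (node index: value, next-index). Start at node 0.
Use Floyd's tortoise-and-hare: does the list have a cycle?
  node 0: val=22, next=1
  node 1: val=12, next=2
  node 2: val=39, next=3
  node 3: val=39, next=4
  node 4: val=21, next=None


Floyd's tortoise (slow, +1) and hare (fast, +2):
  init: slow=0, fast=0
  step 1: slow=1, fast=2
  step 2: slow=2, fast=4
  step 3: fast -> None, no cycle

Cycle: no


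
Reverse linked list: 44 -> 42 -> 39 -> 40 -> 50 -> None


Step 1: curr=44, set curr.next=prev(None) | reversed so far: 44
Step 2: curr=42, set curr.next=prev(44) | reversed so far: 42 -> 44
Step 3: curr=39, set curr.next=prev(42) | reversed so far: 39 -> 42 -> 44
Step 4: curr=40, set curr.next=prev(39) | reversed so far: 40 -> 39 -> 42 -> 44
Step 5: curr=50, set curr.next=prev(40) | reversed so far: 50 -> 40 -> 39 -> 42 -> 44

50 -> 40 -> 39 -> 42 -> 44 -> None


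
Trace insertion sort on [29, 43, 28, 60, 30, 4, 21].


Initial: [29, 43, 28, 60, 30, 4, 21]
Insert 43: [29, 43, 28, 60, 30, 4, 21]
Insert 28: [28, 29, 43, 60, 30, 4, 21]
Insert 60: [28, 29, 43, 60, 30, 4, 21]
Insert 30: [28, 29, 30, 43, 60, 4, 21]
Insert 4: [4, 28, 29, 30, 43, 60, 21]
Insert 21: [4, 21, 28, 29, 30, 43, 60]

Sorted: [4, 21, 28, 29, 30, 43, 60]


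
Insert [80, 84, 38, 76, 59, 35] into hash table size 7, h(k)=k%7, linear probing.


Insert 80: h=3 -> slot 3
Insert 84: h=0 -> slot 0
Insert 38: h=3, 1 probes -> slot 4
Insert 76: h=6 -> slot 6
Insert 59: h=3, 2 probes -> slot 5
Insert 35: h=0, 1 probes -> slot 1

Table: [84, 35, None, 80, 38, 59, 76]


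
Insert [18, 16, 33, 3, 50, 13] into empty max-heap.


Insert 18: [18]
Insert 16: [18, 16]
Insert 33: [33, 16, 18]
Insert 3: [33, 16, 18, 3]
Insert 50: [50, 33, 18, 3, 16]
Insert 13: [50, 33, 18, 3, 16, 13]

Final heap: [50, 33, 18, 3, 16, 13]


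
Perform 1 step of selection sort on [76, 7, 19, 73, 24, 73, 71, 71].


Initial: [76, 7, 19, 73, 24, 73, 71, 71]
Step 1: min=7 at 1
  Swap: [7, 76, 19, 73, 24, 73, 71, 71]

After 1 step: [7, 76, 19, 73, 24, 73, 71, 71]


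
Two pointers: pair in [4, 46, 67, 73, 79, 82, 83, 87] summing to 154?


lo=0(4)+hi=7(87)=91
lo=1(46)+hi=7(87)=133
lo=2(67)+hi=7(87)=154

Yes: 67+87=154


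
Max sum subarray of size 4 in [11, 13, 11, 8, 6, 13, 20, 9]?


[0:4]: 43
[1:5]: 38
[2:6]: 38
[3:7]: 47
[4:8]: 48

Max: 48 at [4:8]


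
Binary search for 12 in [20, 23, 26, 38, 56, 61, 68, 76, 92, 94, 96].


Step 1: lo=0, hi=10, mid=5, val=61
Step 2: lo=0, hi=4, mid=2, val=26
Step 3: lo=0, hi=1, mid=0, val=20

Not found


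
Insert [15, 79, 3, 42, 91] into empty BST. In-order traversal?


Insert 15: root
Insert 79: R from 15
Insert 3: L from 15
Insert 42: R from 15 -> L from 79
Insert 91: R from 15 -> R from 79

In-order: [3, 15, 42, 79, 91]


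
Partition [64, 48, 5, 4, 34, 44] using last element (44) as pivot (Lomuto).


Pivot: 44
  5 <= 44: swap -> [5, 48, 64, 4, 34, 44]
  4 <= 44: swap -> [5, 4, 64, 48, 34, 44]
  34 <= 44: swap -> [5, 4, 34, 48, 64, 44]
Place pivot at 3: [5, 4, 34, 44, 64, 48]

Partitioned: [5, 4, 34, 44, 64, 48]


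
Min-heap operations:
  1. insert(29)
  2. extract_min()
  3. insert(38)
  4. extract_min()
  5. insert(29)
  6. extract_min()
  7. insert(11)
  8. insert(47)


insert(29) -> [29]
extract_min()->29, []
insert(38) -> [38]
extract_min()->38, []
insert(29) -> [29]
extract_min()->29, []
insert(11) -> [11]
insert(47) -> [11, 47]

Final heap: [11, 47]


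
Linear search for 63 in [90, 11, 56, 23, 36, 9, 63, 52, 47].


i=0: 90!=63
i=1: 11!=63
i=2: 56!=63
i=3: 23!=63
i=4: 36!=63
i=5: 9!=63
i=6: 63==63 found!

Found at 6, 7 comps


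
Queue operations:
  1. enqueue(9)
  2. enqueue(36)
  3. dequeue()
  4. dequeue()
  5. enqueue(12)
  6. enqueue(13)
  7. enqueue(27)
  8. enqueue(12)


enqueue(9) -> [9]
enqueue(36) -> [9, 36]
dequeue()->9, [36]
dequeue()->36, []
enqueue(12) -> [12]
enqueue(13) -> [12, 13]
enqueue(27) -> [12, 13, 27]
enqueue(12) -> [12, 13, 27, 12]

Final queue: [12, 13, 27, 12]


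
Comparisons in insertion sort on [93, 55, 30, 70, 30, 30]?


Algorithm: insertion sort
Input: [93, 55, 30, 70, 30, 30]
Sorted: [30, 30, 30, 55, 70, 93]

13


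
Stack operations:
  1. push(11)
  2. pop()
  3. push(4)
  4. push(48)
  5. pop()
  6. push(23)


push(11) -> [11]
pop()->11, []
push(4) -> [4]
push(48) -> [4, 48]
pop()->48, [4]
push(23) -> [4, 23]

Final stack: [4, 23]


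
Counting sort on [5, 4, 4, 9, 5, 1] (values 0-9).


Input: [5, 4, 4, 9, 5, 1]
Counts: [0, 1, 0, 0, 2, 2, 0, 0, 0, 1]

Sorted: [1, 4, 4, 5, 5, 9]


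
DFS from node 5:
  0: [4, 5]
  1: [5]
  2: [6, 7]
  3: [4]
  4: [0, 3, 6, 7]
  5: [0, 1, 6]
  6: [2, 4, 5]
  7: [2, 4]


Visit 5, push [6, 1, 0]
Visit 0, push [4]
Visit 4, push [7, 6, 3]
Visit 3, push []
Visit 6, push [2]
Visit 2, push [7]
Visit 7, push []
Visit 1, push []

DFS order: [5, 0, 4, 3, 6, 2, 7, 1]


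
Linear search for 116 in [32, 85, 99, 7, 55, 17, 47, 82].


i=0: 32!=116
i=1: 85!=116
i=2: 99!=116
i=3: 7!=116
i=4: 55!=116
i=5: 17!=116
i=6: 47!=116
i=7: 82!=116

Not found, 8 comps


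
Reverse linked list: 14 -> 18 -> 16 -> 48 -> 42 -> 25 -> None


Step 1: curr=14, set curr.next=prev(None) | reversed so far: 14
Step 2: curr=18, set curr.next=prev(14) | reversed so far: 18 -> 14
Step 3: curr=16, set curr.next=prev(18) | reversed so far: 16 -> 18 -> 14
Step 4: curr=48, set curr.next=prev(16) | reversed so far: 48 -> 16 -> 18 -> 14
Step 5: curr=42, set curr.next=prev(48) | reversed so far: 42 -> 48 -> 16 -> 18 -> 14
Step 6: curr=25, set curr.next=prev(42) | reversed so far: 25 -> 42 -> 48 -> 16 -> 18 -> 14

25 -> 42 -> 48 -> 16 -> 18 -> 14 -> None


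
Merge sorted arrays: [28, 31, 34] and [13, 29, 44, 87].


Take 13 from B
Take 28 from A
Take 29 from B
Take 31 from A
Take 34 from A

Merged: [13, 28, 29, 31, 34, 44, 87]


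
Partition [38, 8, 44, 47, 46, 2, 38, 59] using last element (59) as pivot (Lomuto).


Pivot: 59
  38 <= 59: advance i (no swap)
  8 <= 59: advance i (no swap)
  44 <= 59: advance i (no swap)
  47 <= 59: advance i (no swap)
  46 <= 59: advance i (no swap)
  2 <= 59: advance i (no swap)
  38 <= 59: advance i (no swap)
Place pivot at 7: [38, 8, 44, 47, 46, 2, 38, 59]

Partitioned: [38, 8, 44, 47, 46, 2, 38, 59]


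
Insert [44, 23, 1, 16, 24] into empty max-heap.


Insert 44: [44]
Insert 23: [44, 23]
Insert 1: [44, 23, 1]
Insert 16: [44, 23, 1, 16]
Insert 24: [44, 24, 1, 16, 23]

Final heap: [44, 24, 1, 16, 23]


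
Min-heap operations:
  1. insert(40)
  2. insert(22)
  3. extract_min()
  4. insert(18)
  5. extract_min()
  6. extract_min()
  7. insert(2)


insert(40) -> [40]
insert(22) -> [22, 40]
extract_min()->22, [40]
insert(18) -> [18, 40]
extract_min()->18, [40]
extract_min()->40, []
insert(2) -> [2]

Final heap: [2]


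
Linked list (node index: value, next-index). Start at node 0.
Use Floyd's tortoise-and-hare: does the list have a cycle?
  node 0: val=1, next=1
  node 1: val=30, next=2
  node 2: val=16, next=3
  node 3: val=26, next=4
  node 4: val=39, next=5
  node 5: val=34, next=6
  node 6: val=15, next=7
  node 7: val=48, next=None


Floyd's tortoise (slow, +1) and hare (fast, +2):
  init: slow=0, fast=0
  step 1: slow=1, fast=2
  step 2: slow=2, fast=4
  step 3: slow=3, fast=6
  step 4: fast 6->7->None, no cycle

Cycle: no


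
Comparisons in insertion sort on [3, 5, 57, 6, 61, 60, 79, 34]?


Algorithm: insertion sort
Input: [3, 5, 57, 6, 61, 60, 79, 34]
Sorted: [3, 5, 6, 34, 57, 60, 61, 79]

13


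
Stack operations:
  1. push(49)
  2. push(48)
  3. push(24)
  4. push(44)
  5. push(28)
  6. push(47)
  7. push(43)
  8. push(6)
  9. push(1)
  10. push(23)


push(49) -> [49]
push(48) -> [49, 48]
push(24) -> [49, 48, 24]
push(44) -> [49, 48, 24, 44]
push(28) -> [49, 48, 24, 44, 28]
push(47) -> [49, 48, 24, 44, 28, 47]
push(43) -> [49, 48, 24, 44, 28, 47, 43]
push(6) -> [49, 48, 24, 44, 28, 47, 43, 6]
push(1) -> [49, 48, 24, 44, 28, 47, 43, 6, 1]
push(23) -> [49, 48, 24, 44, 28, 47, 43, 6, 1, 23]

Final stack: [49, 48, 24, 44, 28, 47, 43, 6, 1, 23]


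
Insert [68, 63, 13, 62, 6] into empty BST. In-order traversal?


Insert 68: root
Insert 63: L from 68
Insert 13: L from 68 -> L from 63
Insert 62: L from 68 -> L from 63 -> R from 13
Insert 6: L from 68 -> L from 63 -> L from 13

In-order: [6, 13, 62, 63, 68]


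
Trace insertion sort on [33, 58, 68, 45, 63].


Initial: [33, 58, 68, 45, 63]
Insert 58: [33, 58, 68, 45, 63]
Insert 68: [33, 58, 68, 45, 63]
Insert 45: [33, 45, 58, 68, 63]
Insert 63: [33, 45, 58, 63, 68]

Sorted: [33, 45, 58, 63, 68]


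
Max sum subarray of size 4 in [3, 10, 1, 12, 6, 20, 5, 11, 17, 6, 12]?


[0:4]: 26
[1:5]: 29
[2:6]: 39
[3:7]: 43
[4:8]: 42
[5:9]: 53
[6:10]: 39
[7:11]: 46

Max: 53 at [5:9]


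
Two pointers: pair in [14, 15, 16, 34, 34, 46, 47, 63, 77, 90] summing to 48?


lo=0(14)+hi=9(90)=104
lo=0(14)+hi=8(77)=91
lo=0(14)+hi=7(63)=77
lo=0(14)+hi=6(47)=61
lo=0(14)+hi=5(46)=60
lo=0(14)+hi=4(34)=48

Yes: 14+34=48


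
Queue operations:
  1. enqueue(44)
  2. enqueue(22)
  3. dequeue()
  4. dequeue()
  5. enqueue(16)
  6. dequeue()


enqueue(44) -> [44]
enqueue(22) -> [44, 22]
dequeue()->44, [22]
dequeue()->22, []
enqueue(16) -> [16]
dequeue()->16, []

Final queue: []


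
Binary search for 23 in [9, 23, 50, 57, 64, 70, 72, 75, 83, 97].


Step 1: lo=0, hi=9, mid=4, val=64
Step 2: lo=0, hi=3, mid=1, val=23

Found at index 1


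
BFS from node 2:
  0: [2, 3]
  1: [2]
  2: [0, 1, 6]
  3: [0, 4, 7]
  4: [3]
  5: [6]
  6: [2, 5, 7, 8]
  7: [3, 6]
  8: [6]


Visit 2, enqueue [0, 1, 6]
Visit 0, enqueue [3]
Visit 1, enqueue []
Visit 6, enqueue [5, 7, 8]
Visit 3, enqueue [4]
Visit 5, enqueue []
Visit 7, enqueue []
Visit 8, enqueue []
Visit 4, enqueue []

BFS order: [2, 0, 1, 6, 3, 5, 7, 8, 4]


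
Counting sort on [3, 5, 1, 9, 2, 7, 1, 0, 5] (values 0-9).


Input: [3, 5, 1, 9, 2, 7, 1, 0, 5]
Counts: [1, 2, 1, 1, 0, 2, 0, 1, 0, 1]

Sorted: [0, 1, 1, 2, 3, 5, 5, 7, 9]


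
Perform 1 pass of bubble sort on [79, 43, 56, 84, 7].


Initial: [79, 43, 56, 84, 7]
Pass 1: [43, 56, 79, 7, 84] (3 swaps)

After 1 pass: [43, 56, 79, 7, 84]


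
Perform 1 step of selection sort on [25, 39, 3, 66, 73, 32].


Initial: [25, 39, 3, 66, 73, 32]
Step 1: min=3 at 2
  Swap: [3, 39, 25, 66, 73, 32]

After 1 step: [3, 39, 25, 66, 73, 32]


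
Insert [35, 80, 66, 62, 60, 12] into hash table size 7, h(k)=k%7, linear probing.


Insert 35: h=0 -> slot 0
Insert 80: h=3 -> slot 3
Insert 66: h=3, 1 probes -> slot 4
Insert 62: h=6 -> slot 6
Insert 60: h=4, 1 probes -> slot 5
Insert 12: h=5, 3 probes -> slot 1

Table: [35, 12, None, 80, 66, 60, 62]


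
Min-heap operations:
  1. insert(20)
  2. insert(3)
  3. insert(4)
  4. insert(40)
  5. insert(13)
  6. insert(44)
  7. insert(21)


insert(20) -> [20]
insert(3) -> [3, 20]
insert(4) -> [3, 20, 4]
insert(40) -> [3, 20, 4, 40]
insert(13) -> [3, 13, 4, 40, 20]
insert(44) -> [3, 13, 4, 40, 20, 44]
insert(21) -> [3, 13, 4, 40, 20, 44, 21]

Final heap: [3, 13, 4, 40, 20, 44, 21]


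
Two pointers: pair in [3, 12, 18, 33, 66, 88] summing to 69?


lo=0(3)+hi=5(88)=91
lo=0(3)+hi=4(66)=69

Yes: 3+66=69


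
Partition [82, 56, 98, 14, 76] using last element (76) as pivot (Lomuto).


Pivot: 76
  56 <= 76: swap -> [56, 82, 98, 14, 76]
  14 <= 76: swap -> [56, 14, 98, 82, 76]
Place pivot at 2: [56, 14, 76, 82, 98]

Partitioned: [56, 14, 76, 82, 98]


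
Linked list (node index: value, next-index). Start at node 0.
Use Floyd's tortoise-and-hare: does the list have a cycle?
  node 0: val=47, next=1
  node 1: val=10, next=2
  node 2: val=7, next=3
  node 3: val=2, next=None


Floyd's tortoise (slow, +1) and hare (fast, +2):
  init: slow=0, fast=0
  step 1: slow=1, fast=2
  step 2: fast 2->3->None, no cycle

Cycle: no


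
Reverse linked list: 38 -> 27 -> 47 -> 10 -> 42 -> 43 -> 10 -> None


Step 1: curr=38, set curr.next=prev(None) | reversed so far: 38
Step 2: curr=27, set curr.next=prev(38) | reversed so far: 27 -> 38
Step 3: curr=47, set curr.next=prev(27) | reversed so far: 47 -> 27 -> 38
Step 4: curr=10, set curr.next=prev(47) | reversed so far: 10 -> 47 -> 27 -> 38
Step 5: curr=42, set curr.next=prev(10) | reversed so far: 42 -> 10 -> 47 -> 27 -> 38
Step 6: curr=43, set curr.next=prev(42) | reversed so far: 43 -> 42 -> 10 -> 47 -> 27 -> 38
Step 7: curr=10, set curr.next=prev(43) | reversed so far: 10 -> 43 -> 42 -> 10 -> 47 -> 27 -> 38

10 -> 43 -> 42 -> 10 -> 47 -> 27 -> 38 -> None


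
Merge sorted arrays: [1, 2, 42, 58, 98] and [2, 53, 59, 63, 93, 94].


Take 1 from A
Take 2 from A
Take 2 from B
Take 42 from A
Take 53 from B
Take 58 from A
Take 59 from B
Take 63 from B
Take 93 from B
Take 94 from B

Merged: [1, 2, 2, 42, 53, 58, 59, 63, 93, 94, 98]


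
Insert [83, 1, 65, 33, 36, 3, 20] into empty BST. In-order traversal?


Insert 83: root
Insert 1: L from 83
Insert 65: L from 83 -> R from 1
Insert 33: L from 83 -> R from 1 -> L from 65
Insert 36: L from 83 -> R from 1 -> L from 65 -> R from 33
Insert 3: L from 83 -> R from 1 -> L from 65 -> L from 33
Insert 20: L from 83 -> R from 1 -> L from 65 -> L from 33 -> R from 3

In-order: [1, 3, 20, 33, 36, 65, 83]


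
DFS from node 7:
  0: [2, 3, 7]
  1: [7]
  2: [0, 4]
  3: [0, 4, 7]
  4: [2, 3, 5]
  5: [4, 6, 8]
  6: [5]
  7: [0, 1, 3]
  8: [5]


Visit 7, push [3, 1, 0]
Visit 0, push [3, 2]
Visit 2, push [4]
Visit 4, push [5, 3]
Visit 3, push []
Visit 5, push [8, 6]
Visit 6, push []
Visit 8, push []
Visit 1, push []

DFS order: [7, 0, 2, 4, 3, 5, 6, 8, 1]


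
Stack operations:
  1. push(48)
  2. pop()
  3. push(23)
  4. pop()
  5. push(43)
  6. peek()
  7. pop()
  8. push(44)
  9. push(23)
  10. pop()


push(48) -> [48]
pop()->48, []
push(23) -> [23]
pop()->23, []
push(43) -> [43]
peek()->43
pop()->43, []
push(44) -> [44]
push(23) -> [44, 23]
pop()->23, [44]

Final stack: [44]


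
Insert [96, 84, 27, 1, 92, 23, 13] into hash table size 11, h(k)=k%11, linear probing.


Insert 96: h=8 -> slot 8
Insert 84: h=7 -> slot 7
Insert 27: h=5 -> slot 5
Insert 1: h=1 -> slot 1
Insert 92: h=4 -> slot 4
Insert 23: h=1, 1 probes -> slot 2
Insert 13: h=2, 1 probes -> slot 3

Table: [None, 1, 23, 13, 92, 27, None, 84, 96, None, None]


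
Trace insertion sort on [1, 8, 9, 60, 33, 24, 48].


Initial: [1, 8, 9, 60, 33, 24, 48]
Insert 8: [1, 8, 9, 60, 33, 24, 48]
Insert 9: [1, 8, 9, 60, 33, 24, 48]
Insert 60: [1, 8, 9, 60, 33, 24, 48]
Insert 33: [1, 8, 9, 33, 60, 24, 48]
Insert 24: [1, 8, 9, 24, 33, 60, 48]
Insert 48: [1, 8, 9, 24, 33, 48, 60]

Sorted: [1, 8, 9, 24, 33, 48, 60]


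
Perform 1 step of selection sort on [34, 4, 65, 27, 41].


Initial: [34, 4, 65, 27, 41]
Step 1: min=4 at 1
  Swap: [4, 34, 65, 27, 41]

After 1 step: [4, 34, 65, 27, 41]
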